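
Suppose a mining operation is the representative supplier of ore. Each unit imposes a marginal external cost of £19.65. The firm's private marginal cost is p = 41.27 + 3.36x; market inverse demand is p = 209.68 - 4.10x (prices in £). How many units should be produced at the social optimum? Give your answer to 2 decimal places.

Social marginal cost = private MC + MEC = 60.92 + 3.36x.
Set SMC = demand: 60.92 + 3.36x = 209.68 - 4.10x → x* = 19.9410.

x* = 19.94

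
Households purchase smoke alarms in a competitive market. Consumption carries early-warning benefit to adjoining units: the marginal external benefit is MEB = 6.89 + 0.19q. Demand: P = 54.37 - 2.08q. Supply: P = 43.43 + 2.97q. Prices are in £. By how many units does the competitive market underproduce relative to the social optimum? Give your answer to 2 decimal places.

1.50 units

Market equilibrium (private): 43.43 + 2.97q = 54.37 - 2.08q → q_m = 2.1663.
Social marginal benefit = demand + MEB = 61.26 - 1.89q.
Set SMB = MC: 61.26 - 1.89q = 43.43 + 2.97q → q* = 3.6687.
Gap = |2.1663 − 3.6687| = 1.5024.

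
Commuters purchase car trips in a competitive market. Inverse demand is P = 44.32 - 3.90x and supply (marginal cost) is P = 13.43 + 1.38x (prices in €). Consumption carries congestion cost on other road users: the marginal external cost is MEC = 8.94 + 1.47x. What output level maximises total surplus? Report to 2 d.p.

x* = 3.25

Social marginal benefit = demand − MEC = 35.38 - 5.37x.
Set SMB = MC: 35.38 - 5.37x = 13.43 + 1.38x → x* = 3.2519.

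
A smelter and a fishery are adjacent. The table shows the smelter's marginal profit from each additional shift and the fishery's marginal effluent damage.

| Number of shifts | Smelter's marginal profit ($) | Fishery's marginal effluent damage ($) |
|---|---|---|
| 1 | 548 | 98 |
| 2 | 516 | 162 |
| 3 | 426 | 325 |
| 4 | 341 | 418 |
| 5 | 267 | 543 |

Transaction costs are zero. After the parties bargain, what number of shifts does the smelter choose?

3

Bargaining reaches the level where marginal profit last exceeds marginal effluent damage.
That holds through level 3 (426 ≥ 325) but not at 4 (341 < 418).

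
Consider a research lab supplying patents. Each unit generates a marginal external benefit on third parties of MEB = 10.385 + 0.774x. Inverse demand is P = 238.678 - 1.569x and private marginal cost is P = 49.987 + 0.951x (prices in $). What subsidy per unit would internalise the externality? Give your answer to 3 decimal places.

Social marginal cost = private MC − MEB = 39.602 + 0.177x.
Set SMC = demand: 39.602 + 0.177x = 238.678 - 1.569x → x* = 114.0183.
The Pigouvian subsidy equals MEB at x*: 10.385 + 0.774×114.0183 = 98.6352.

subsidy = $98.635 per unit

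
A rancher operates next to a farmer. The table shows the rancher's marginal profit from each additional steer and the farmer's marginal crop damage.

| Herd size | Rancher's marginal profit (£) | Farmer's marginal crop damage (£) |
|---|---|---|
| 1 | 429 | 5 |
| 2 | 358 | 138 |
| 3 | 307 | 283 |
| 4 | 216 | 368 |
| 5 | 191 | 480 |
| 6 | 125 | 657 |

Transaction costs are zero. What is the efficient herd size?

3

Bargaining reaches the level where marginal profit last exceeds marginal crop damage.
That holds through level 3 (307 ≥ 283) but not at 4 (216 < 368).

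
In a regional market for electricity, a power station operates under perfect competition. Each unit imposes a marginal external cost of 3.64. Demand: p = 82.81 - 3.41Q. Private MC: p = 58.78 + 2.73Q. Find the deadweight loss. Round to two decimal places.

Market equilibrium (private): 58.78 + 2.73Q = 82.81 - 3.41Q → Q_m = 3.9137.
Social marginal cost = private MC + MEC = 62.42 + 2.73Q.
Set SMC = demand: 62.42 + 2.73Q = 82.81 - 3.41Q → Q* = 3.3208.
Height of the DWL triangle at Q_m is SMC(Q_m) − demand(Q_m) = MEC(Q_m) = 3.6400.
DWL = ½ × 0.5929 × 3.6400 = 1.0791.

DWL = 1.08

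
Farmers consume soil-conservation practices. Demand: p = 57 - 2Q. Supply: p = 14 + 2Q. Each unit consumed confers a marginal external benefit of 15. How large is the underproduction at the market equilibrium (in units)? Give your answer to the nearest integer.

Market equilibrium (private): 14 + 2Q = 57 - 2Q → Q_m = 10.7500.
Social marginal benefit = demand + MEB = 72 - 2Q.
Set SMB = MC: 72 - 2Q = 14 + 2Q → Q* = 14.5000.
Gap = |10.7500 − 14.5000| = 3.7500.

4 units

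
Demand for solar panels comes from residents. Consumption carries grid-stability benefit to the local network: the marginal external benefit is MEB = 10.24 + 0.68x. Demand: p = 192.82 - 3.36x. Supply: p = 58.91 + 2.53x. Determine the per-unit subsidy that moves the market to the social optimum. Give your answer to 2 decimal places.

Social marginal benefit = demand + MEB = 203.06 - 2.68x.
Set SMB = MC: 203.06 - 2.68x = 58.91 + 2.53x → x* = 27.6679.
The Pigouvian subsidy equals MEB at x*: 10.24 + 0.68×27.6679 = 29.0542.

subsidy = 29.05 per unit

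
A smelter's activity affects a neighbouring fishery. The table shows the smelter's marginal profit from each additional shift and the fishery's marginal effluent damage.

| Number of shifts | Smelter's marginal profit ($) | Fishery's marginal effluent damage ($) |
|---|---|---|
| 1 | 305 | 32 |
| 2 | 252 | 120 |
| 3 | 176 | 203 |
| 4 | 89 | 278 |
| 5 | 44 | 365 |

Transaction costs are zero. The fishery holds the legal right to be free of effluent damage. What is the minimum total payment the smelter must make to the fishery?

Efficient level: marginal profit ≥ marginal effluent damage through level 2, so k* = 2.
With the fishery holding the right, the smelter must at least compensate total damage at k*: 32 + 120 = 152.

$152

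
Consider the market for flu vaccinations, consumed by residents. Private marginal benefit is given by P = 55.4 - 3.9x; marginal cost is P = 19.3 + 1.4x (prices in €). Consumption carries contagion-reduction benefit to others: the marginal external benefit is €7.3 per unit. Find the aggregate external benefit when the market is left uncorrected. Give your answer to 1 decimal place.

Market equilibrium (private): 19.3 + 1.4x = 55.4 - 3.9x → x_m = 6.8113.
Total external benefit = MEB × x_m = 7.3 × 6.8113 = 49.7225.

€49.7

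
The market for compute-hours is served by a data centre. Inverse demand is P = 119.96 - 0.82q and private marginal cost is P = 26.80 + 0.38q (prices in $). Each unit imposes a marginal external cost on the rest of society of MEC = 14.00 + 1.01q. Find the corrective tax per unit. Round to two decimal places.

Social marginal cost = private MC + MEC = 40.80 + 1.39q.
Set SMC = demand: 40.80 + 1.39q = 119.96 - 0.82q → q* = 35.8190.
The Pigouvian tax equals MEC at q*: 14.00 + 1.01×35.8190 = 50.1772.

tax = $50.18 per unit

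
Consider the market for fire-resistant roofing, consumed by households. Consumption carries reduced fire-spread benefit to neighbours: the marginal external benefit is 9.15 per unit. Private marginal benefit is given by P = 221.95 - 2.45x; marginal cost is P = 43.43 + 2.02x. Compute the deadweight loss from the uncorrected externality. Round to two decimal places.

Market equilibrium (private): 43.43 + 2.02x = 221.95 - 2.45x → x_m = 39.9374.
Social marginal benefit = demand + MEB = 231.10 - 2.45x.
Set SMB = MC: 231.10 - 2.45x = 43.43 + 2.02x → x* = 41.9843.
The welfare-loss triangle has base |x_m − x*| and height MEB(x_m) (the vertical gap between SMB and MC is zero at x* and MEB at x_m).
DWL = ½ × 2.0469 × 9.1500 = 9.3646.

DWL = 9.36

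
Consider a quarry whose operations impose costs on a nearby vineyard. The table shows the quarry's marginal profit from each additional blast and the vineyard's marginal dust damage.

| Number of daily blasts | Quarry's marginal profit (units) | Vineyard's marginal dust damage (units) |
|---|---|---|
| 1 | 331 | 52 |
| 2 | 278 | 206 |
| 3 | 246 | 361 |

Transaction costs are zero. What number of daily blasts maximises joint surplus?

Bargaining reaches the level where marginal profit last exceeds marginal dust damage.
That holds through level 2 (278 ≥ 206) but not at 3 (246 < 361).

2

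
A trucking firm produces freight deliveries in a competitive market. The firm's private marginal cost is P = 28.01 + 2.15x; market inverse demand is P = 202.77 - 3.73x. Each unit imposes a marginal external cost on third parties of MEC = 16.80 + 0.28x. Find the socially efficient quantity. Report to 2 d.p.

x* = 25.64

Social marginal cost = private MC + MEC = 44.81 + 2.43x.
Set SMC = demand: 44.81 + 2.43x = 202.77 - 3.73x → x* = 25.6429.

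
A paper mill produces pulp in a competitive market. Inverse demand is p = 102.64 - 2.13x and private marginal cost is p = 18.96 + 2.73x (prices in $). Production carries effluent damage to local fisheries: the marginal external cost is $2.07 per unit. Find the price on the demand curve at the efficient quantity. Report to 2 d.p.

P = $66.87

Social marginal cost = private MC + MEC = 21.03 + 2.73x.
Set SMC = demand: 21.03 + 2.73x = 102.64 - 2.13x → x* = 16.7922.
Consumer price on the demand curve at x*: 102.64 − 2.13×16.7922 = 66.8726.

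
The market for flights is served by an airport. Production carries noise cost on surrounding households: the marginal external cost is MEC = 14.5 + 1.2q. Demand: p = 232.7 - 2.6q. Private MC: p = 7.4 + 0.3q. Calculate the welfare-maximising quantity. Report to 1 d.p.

Social marginal cost = private MC + MEC = 21.9 + 1.5q.
Set SMC = demand: 21.9 + 1.5q = 232.7 - 2.6q → q* = 51.4146.

q* = 51.4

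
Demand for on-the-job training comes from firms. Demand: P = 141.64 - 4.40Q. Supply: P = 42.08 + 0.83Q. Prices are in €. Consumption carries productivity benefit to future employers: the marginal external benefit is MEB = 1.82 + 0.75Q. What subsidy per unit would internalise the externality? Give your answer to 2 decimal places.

Social marginal benefit = demand + MEB = 143.46 - 3.65Q.
Set SMB = MC: 143.46 - 3.65Q = 42.08 + 0.83Q → Q* = 22.6295.
The Pigouvian subsidy equals MEB at Q*: 1.82 + 0.75×22.6295 = 18.7921.

subsidy = €18.79 per unit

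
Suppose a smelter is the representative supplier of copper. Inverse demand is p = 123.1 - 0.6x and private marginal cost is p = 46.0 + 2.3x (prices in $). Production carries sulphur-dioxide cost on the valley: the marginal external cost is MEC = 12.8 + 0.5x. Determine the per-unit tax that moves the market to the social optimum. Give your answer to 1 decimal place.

tax = $22.3 per unit

Social marginal cost = private MC + MEC = 58.8 + 2.8x.
Set SMC = demand: 58.8 + 2.8x = 123.1 - 0.6x → x* = 18.9118.
The Pigouvian tax equals MEC at x*: 12.8 + 0.5×18.9118 = 22.2559.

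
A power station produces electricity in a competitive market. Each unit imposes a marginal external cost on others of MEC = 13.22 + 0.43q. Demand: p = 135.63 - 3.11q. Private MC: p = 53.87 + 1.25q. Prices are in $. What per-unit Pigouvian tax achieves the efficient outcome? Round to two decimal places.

tax = $19.37 per unit

Social marginal cost = private MC + MEC = 67.09 + 1.68q.
Set SMC = demand: 67.09 + 1.68q = 135.63 - 3.11q → q* = 14.3090.
The Pigouvian tax equals MEC at q*: 13.22 + 0.43×14.3090 = 19.3729.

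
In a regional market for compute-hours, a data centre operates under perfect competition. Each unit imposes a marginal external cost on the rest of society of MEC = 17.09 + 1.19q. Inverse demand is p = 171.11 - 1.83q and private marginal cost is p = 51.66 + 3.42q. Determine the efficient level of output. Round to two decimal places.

Social marginal cost = private MC + MEC = 68.75 + 4.61q.
Set SMC = demand: 68.75 + 4.61q = 171.11 - 1.83q → q* = 15.8944.

q* = 15.89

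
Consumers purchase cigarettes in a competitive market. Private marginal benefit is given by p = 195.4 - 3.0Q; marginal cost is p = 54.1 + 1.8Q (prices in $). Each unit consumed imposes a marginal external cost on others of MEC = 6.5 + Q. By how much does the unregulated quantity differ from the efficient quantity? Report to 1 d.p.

6.2 units

Market equilibrium (private): 54.1 + 1.8Q = 195.4 - 3.0Q → Q_m = 29.4375.
Social marginal benefit = demand − MEC = 188.9 - 4.0Q.
Set SMB = MC: 188.9 - 4.0Q = 54.1 + 1.8Q → Q* = 23.2414.
Gap = |29.4375 − 23.2414| = 6.1961.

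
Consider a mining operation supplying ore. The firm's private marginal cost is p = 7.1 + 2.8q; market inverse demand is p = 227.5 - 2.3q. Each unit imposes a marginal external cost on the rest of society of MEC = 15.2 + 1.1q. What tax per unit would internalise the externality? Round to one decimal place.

tax = 51.6 per unit

Social marginal cost = private MC + MEC = 22.3 + 3.9q.
Set SMC = demand: 22.3 + 3.9q = 227.5 - 2.3q → q* = 33.0968.
The Pigouvian tax equals MEC at q*: 15.2 + 1.1×33.0968 = 51.6065.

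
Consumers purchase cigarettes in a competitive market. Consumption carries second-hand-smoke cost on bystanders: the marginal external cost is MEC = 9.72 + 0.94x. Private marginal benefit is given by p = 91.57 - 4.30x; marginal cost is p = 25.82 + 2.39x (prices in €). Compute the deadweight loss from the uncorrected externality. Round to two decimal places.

Market equilibrium (private): 25.82 + 2.39x = 91.57 - 4.30x → x_m = 9.8281.
Social marginal benefit = demand − MEC = 81.85 - 5.24x.
Set SMB = MC: 81.85 - 5.24x = 25.82 + 2.39x → x* = 7.3434.
The loss is the area between SMB and MC from x* to x_m; with linear curves that's a triangle of height MEC(x_m).
DWL = ½ × 2.4847 × 18.9584 = 23.5530.

DWL = €23.55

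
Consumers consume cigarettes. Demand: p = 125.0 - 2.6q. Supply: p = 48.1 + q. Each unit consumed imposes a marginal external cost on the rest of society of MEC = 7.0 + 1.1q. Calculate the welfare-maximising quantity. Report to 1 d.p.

q* = 14.9

Social marginal benefit = demand − MEC = 118.0 - 3.7q.
Set SMB = MC: 118.0 - 3.7q = 48.1 + q → q* = 14.8723.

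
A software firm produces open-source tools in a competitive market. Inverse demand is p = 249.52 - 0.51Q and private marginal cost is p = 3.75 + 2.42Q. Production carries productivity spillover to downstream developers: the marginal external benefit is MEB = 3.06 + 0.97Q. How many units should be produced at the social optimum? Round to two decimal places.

Q* = 126.95

Social marginal cost = private MC − MEB = 0.69 + 1.45Q.
Set SMC = demand: 0.69 + 1.45Q = 249.52 - 0.51Q → Q* = 126.9541.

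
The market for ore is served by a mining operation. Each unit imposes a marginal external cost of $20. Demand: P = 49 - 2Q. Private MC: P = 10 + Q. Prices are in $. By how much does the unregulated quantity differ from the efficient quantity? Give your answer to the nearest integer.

7 units

Market equilibrium (private): 10 + Q = 49 - 2Q → Q_m = 13.0000.
Social marginal cost = private MC + MEC = 30 + Q.
Set SMC = demand: 30 + Q = 49 - 2Q → Q* = 6.3333.
Gap = |13.0000 − 6.3333| = 6.6667.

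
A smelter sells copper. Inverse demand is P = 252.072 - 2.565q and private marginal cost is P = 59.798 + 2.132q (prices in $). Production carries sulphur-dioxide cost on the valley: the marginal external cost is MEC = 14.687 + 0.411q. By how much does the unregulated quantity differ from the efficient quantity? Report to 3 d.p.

6.169 units

Market equilibrium (private): 59.798 + 2.132q = 252.072 - 2.565q → q_m = 40.9355.
Social marginal cost = private MC + MEC = 74.485 + 2.543q.
Set SMC = demand: 74.485 + 2.543q = 252.072 - 2.565q → q* = 34.7664.
Gap = |40.9355 − 34.7664| = 6.1691.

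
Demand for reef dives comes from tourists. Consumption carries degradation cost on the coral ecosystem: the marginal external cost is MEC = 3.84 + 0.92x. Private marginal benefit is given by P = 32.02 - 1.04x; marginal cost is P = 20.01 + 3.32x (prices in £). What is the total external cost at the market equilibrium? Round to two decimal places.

£14.07

Market equilibrium (private): 20.01 + 3.32x = 32.02 - 1.04x → x_m = 2.7546.
Total external cost = ∫₀^{x_m} (3.84 + 0.92x) dx = 3.84×2.7546 + ½×0.92×2.7546² = 14.0681.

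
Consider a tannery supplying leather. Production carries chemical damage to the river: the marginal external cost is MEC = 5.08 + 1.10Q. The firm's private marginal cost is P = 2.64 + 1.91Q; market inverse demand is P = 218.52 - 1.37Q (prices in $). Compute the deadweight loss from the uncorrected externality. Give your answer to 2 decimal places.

Market equilibrium (private): 2.64 + 1.91Q = 218.52 - 1.37Q → Q_m = 65.8171.
Social marginal cost = private MC + MEC = 7.72 + 3.01Q.
Set SMC = demand: 7.72 + 3.01Q = 218.52 - 1.37Q → Q* = 48.1279.
The loss is the area between SMC and demand from Q* to Q_m; with linear curves that's a triangle of height MEC(Q_m).
DWL = ½ × 17.6892 × 77.4788 = 685.2690.

DWL = $685.27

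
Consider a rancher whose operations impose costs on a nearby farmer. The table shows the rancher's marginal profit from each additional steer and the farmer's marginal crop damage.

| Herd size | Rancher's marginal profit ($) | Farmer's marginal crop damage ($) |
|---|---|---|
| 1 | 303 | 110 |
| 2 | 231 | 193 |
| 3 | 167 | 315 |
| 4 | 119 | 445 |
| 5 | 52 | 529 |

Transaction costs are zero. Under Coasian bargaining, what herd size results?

Bargaining reaches the level where marginal profit last exceeds marginal crop damage.
That holds through level 2 (231 ≥ 193) but not at 3 (167 < 315).

2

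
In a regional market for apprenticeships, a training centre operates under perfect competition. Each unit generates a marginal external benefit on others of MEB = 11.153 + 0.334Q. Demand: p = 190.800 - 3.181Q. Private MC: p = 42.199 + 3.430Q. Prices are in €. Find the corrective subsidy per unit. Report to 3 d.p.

Social marginal cost = private MC − MEB = 31.046 + 3.096Q.
Set SMC = demand: 31.046 + 3.096Q = 190.800 - 3.181Q → Q* = 25.4507.
The Pigouvian subsidy equals MEB at Q*: 11.153 + 0.334×25.4507 = 19.6535.

subsidy = €19.654 per unit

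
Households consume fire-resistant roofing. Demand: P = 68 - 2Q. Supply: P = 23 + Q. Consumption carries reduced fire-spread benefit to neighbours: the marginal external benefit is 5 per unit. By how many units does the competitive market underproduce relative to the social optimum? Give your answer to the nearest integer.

2 units

Market equilibrium (private): 23 + Q = 68 - 2Q → Q_m = 15.0000.
Social marginal benefit = demand + MEB = 73 - 2Q.
Set SMB = MC: 73 - 2Q = 23 + Q → Q* = 16.6667.
Gap = |15.0000 − 16.6667| = 1.6667.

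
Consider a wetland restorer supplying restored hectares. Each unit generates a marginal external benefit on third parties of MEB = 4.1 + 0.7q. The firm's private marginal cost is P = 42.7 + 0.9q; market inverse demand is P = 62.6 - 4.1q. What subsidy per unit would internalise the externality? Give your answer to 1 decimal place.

subsidy = 8.0 per unit

Social marginal cost = private MC − MEB = 38.6 + 0.2q.
Set SMC = demand: 38.6 + 0.2q = 62.6 - 4.1q → q* = 5.5814.
The Pigouvian subsidy equals MEB at q*: 4.1 + 0.7×5.5814 = 8.0070.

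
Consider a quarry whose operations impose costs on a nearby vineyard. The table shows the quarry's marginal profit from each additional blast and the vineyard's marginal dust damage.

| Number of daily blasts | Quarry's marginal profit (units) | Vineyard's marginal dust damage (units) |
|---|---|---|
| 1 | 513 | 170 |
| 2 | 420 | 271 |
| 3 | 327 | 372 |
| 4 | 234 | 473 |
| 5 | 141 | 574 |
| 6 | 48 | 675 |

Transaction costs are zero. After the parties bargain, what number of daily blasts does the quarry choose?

2

Bargaining reaches the level where marginal profit last exceeds marginal dust damage.
That holds through level 2 (420 ≥ 271) but not at 3 (327 < 372).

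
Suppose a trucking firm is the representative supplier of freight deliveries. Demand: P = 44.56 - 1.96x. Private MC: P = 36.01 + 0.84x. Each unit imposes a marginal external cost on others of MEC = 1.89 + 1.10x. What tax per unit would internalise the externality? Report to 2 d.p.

tax = 3.77 per unit

Social marginal cost = private MC + MEC = 37.90 + 1.94x.
Set SMC = demand: 37.90 + 1.94x = 44.56 - 1.96x → x* = 1.7077.
The Pigouvian tax equals MEC at x*: 1.89 + 1.10×1.7077 = 3.7685.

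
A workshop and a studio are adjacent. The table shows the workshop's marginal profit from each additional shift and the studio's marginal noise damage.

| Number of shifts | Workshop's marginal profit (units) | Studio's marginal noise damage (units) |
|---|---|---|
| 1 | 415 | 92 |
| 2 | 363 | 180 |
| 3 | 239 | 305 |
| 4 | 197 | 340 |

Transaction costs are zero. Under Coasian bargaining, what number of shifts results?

2

Bargaining reaches the level where marginal profit last exceeds marginal noise damage.
That holds through level 2 (363 ≥ 180) but not at 3 (239 < 305).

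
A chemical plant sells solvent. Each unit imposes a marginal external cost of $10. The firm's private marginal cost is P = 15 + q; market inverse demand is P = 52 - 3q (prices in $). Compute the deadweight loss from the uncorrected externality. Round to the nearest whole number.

Market equilibrium (private): 15 + q = 52 - 3q → q_m = 9.2500.
Social marginal cost = private MC + MEC = 25 + q.
Set SMC = demand: 25 + q = 52 - 3q → q* = 6.7500.
Height of the DWL triangle at q_m is SMC(q_m) − demand(q_m) = MEC(q_m) = 10.0000.
DWL = ½ × 2.5000 × 10.0000 = 12.5000.

DWL = $13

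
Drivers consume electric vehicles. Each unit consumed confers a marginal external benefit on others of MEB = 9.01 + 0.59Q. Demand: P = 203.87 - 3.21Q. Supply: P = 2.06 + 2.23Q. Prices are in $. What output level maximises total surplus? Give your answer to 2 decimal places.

Social marginal benefit = demand + MEB = 212.88 - 2.62Q.
Set SMB = MC: 212.88 - 2.62Q = 2.06 + 2.23Q → Q* = 43.4680.

Q* = 43.47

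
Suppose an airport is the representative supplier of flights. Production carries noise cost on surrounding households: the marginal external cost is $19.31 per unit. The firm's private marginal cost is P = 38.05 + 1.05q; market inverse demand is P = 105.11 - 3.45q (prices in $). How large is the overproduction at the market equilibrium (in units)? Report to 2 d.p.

4.29 units

Market equilibrium (private): 38.05 + 1.05q = 105.11 - 3.45q → q_m = 14.9022.
Social marginal cost = private MC + MEC = 57.36 + 1.05q.
Set SMC = demand: 57.36 + 1.05q = 105.11 - 3.45q → q* = 10.6111.
Gap = |14.9022 − 10.6111| = 4.2911.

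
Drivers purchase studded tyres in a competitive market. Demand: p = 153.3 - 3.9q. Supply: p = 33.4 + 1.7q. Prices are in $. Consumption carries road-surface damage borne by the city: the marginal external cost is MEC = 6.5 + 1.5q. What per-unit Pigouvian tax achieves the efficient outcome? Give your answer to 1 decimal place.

tax = $30.5 per unit

Social marginal benefit = demand − MEC = 146.8 - 5.4q.
Set SMB = MC: 146.8 - 5.4q = 33.4 + 1.7q → q* = 15.9718.
The Pigouvian tax equals MEC at q*: 6.5 + 1.5×15.9718 = 30.4577.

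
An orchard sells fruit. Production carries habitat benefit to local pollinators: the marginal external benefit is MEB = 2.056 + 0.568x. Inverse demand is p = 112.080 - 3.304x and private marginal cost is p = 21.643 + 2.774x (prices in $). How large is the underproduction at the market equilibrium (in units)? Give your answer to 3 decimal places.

1.907 units

Market equilibrium (private): 21.643 + 2.774x = 112.080 - 3.304x → x_m = 14.8794.
Social marginal cost = private MC − MEB = 19.587 + 2.206x.
Set SMC = demand: 19.587 + 2.206x = 112.080 - 3.304x → x* = 16.7864.
Gap = |14.8794 − 16.7864| = 1.9070.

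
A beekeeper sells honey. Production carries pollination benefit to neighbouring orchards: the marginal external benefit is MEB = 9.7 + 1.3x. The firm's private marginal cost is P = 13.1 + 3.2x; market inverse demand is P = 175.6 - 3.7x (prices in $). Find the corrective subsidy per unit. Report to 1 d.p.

Social marginal cost = private MC − MEB = 3.4 + 1.9x.
Set SMC = demand: 3.4 + 1.9x = 175.6 - 3.7x → x* = 30.7500.
The Pigouvian subsidy equals MEB at x*: 9.7 + 1.3×30.7500 = 49.6750.

subsidy = $49.7 per unit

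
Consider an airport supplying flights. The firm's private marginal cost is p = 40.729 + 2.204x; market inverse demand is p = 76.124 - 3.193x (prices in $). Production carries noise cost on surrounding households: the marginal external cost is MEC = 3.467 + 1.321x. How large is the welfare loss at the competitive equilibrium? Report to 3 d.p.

DWL = $10.952

Market equilibrium (private): 40.729 + 2.204x = 76.124 - 3.193x → x_m = 6.5583.
Social marginal cost = private MC + MEC = 44.196 + 3.525x.
Set SMC = demand: 44.196 + 3.525x = 76.124 - 3.193x → x* = 4.7526.
Height of the DWL triangle at x_m is SMC(x_m) − demand(x_m) = MEC(x_m) = 12.1305.
DWL = ½ × 1.8057 × 12.1305 = 10.9520.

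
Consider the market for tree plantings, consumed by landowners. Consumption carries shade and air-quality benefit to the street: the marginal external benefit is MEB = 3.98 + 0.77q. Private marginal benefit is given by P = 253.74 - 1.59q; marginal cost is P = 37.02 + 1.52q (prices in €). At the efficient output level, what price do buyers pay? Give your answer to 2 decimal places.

P = €103.78

Social marginal benefit = demand + MEB = 257.72 - 0.82q.
Set SMB = MC: 257.72 - 0.82q = 37.02 + 1.52q → q* = 94.3162.
Consumer price on the demand curve at q*: 253.74 − 1.59×94.3162 = 103.7772.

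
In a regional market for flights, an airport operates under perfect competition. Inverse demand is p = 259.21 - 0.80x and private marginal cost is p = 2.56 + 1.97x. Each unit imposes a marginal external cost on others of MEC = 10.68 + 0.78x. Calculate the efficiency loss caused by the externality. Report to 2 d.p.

Market equilibrium (private): 2.56 + 1.97x = 259.21 - 0.80x → x_m = 92.6534.
Social marginal cost = private MC + MEC = 13.24 + 2.75x.
Set SMC = demand: 13.24 + 2.75x = 259.21 - 0.80x → x* = 69.2873.
The welfare-loss triangle has base |x_m − x*| and height MEC(x_m) (the vertical gap between SMC and demand is zero at x* and MEC at x_m).
DWL = ½ × 23.3661 × 82.9497 = 969.1055.

DWL = 969.11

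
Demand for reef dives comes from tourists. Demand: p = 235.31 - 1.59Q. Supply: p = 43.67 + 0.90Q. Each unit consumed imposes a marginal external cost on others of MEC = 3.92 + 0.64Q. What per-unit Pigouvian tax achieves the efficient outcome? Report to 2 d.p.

tax = 42.30 per unit

Social marginal benefit = demand − MEC = 231.39 - 2.23Q.
Set SMB = MC: 231.39 - 2.23Q = 43.67 + 0.90Q → Q* = 59.9744.
The Pigouvian tax equals MEC at Q*: 3.92 + 0.64×59.9744 = 42.3036.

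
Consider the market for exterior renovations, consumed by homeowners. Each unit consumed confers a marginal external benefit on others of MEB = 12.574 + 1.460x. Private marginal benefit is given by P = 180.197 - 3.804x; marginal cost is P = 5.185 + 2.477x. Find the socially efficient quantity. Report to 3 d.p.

x* = 38.910

Social marginal benefit = demand + MEB = 192.771 - 2.344x.
Set SMB = MC: 192.771 - 2.344x = 5.185 + 2.477x → x* = 38.9102.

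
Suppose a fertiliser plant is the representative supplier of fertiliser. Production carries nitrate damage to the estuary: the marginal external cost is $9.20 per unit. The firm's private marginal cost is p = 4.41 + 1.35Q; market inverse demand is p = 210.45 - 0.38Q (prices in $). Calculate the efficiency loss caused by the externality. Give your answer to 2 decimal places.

Market equilibrium (private): 4.41 + 1.35Q = 210.45 - 0.38Q → Q_m = 119.0983.
Social marginal cost = private MC + MEC = 13.61 + 1.35Q.
Set SMC = demand: 13.61 + 1.35Q = 210.45 - 0.38Q → Q* = 113.7803.
Between Q* and Q_m the wedge SMC − demand runs linearly from 0 to MEC(Q_m), so the loss is a triangle.
DWL = ½ × 5.3180 × 9.2000 = 24.4628.

DWL = $24.46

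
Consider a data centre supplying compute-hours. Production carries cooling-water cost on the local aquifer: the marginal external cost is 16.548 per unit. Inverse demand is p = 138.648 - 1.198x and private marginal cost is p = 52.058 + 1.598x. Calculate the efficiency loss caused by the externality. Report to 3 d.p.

Market equilibrium (private): 52.058 + 1.598x = 138.648 - 1.198x → x_m = 30.9692.
Social marginal cost = private MC + MEC = 68.606 + 1.598x.
Set SMC = demand: 68.606 + 1.598x = 138.648 - 1.198x → x* = 25.0508.
The loss is the area between SMC and demand from x* to x_m; with linear curves that's a triangle of height MEC(x_m).
DWL = ½ × 5.9184 × 16.5480 = 48.9688.

DWL = 48.969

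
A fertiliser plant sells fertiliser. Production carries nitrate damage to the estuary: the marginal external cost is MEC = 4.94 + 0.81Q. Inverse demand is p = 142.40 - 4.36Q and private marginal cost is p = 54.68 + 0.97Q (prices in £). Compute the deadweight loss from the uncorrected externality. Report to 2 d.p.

DWL = £27.18

Market equilibrium (private): 54.68 + 0.97Q = 142.40 - 4.36Q → Q_m = 16.4578.
Social marginal cost = private MC + MEC = 59.62 + 1.78Q.
Set SMC = demand: 59.62 + 1.78Q = 142.40 - 4.36Q → Q* = 13.4821.
Between Q* and Q_m the wedge SMC − demand runs linearly from 0 to MEC(Q_m), so the loss is a triangle.
DWL = ½ × 2.9757 × 18.2708 = 27.1842.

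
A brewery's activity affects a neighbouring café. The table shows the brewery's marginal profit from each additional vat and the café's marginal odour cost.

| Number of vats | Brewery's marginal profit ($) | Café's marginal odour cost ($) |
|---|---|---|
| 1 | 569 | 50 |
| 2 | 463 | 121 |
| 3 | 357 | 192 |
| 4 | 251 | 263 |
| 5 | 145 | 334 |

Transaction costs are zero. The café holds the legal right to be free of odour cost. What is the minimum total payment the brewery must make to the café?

Efficient level: marginal profit ≥ marginal odour cost through level 3, so k* = 3.
With the café holding the right, the brewery must at least compensate total damage at k*: 50 + 121 + 192 = 363.

$363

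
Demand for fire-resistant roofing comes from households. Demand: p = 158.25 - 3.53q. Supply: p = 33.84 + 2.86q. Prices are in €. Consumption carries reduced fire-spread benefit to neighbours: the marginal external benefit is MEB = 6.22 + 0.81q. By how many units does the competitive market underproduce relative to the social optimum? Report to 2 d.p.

3.94 units

Market equilibrium (private): 33.84 + 2.86q = 158.25 - 3.53q → q_m = 19.4695.
Social marginal benefit = demand + MEB = 164.47 - 2.72q.
Set SMB = MC: 164.47 - 2.72q = 33.84 + 2.86q → q* = 23.4104.
Gap = |19.4695 − 23.4104| = 3.9409.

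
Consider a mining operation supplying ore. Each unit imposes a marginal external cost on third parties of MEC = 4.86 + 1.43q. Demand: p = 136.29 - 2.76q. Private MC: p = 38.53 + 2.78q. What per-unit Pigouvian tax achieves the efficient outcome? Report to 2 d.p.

Social marginal cost = private MC + MEC = 43.39 + 4.21q.
Set SMC = demand: 43.39 + 4.21q = 136.29 - 2.76q → q* = 13.3286.
The Pigouvian tax equals MEC at q*: 4.86 + 1.43×13.3286 = 23.9199.

tax = 23.92 per unit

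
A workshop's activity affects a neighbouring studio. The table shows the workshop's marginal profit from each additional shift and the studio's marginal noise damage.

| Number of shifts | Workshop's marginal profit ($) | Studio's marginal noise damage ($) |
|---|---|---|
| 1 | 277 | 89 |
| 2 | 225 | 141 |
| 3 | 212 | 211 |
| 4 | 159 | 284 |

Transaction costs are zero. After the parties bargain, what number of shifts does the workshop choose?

Bargaining reaches the level where marginal profit last exceeds marginal noise damage.
That holds through level 3 (212 ≥ 211) but not at 4 (159 < 284).

3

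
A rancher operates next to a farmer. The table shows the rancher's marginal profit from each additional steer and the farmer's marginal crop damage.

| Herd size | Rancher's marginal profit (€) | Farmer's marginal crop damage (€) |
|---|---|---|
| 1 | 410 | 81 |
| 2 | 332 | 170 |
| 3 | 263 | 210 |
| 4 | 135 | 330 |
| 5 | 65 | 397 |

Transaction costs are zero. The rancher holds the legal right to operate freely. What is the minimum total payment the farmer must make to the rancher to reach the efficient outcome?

€200

Left alone the rancher would choose level 5 (marginal profit stays positive).
Efficient level: k* = 3 (marginal profit ≥ marginal crop damage through 3).
The farmer must at least cover the rancher's forgone profit from cutting 5→3: 135 + 65 = 200.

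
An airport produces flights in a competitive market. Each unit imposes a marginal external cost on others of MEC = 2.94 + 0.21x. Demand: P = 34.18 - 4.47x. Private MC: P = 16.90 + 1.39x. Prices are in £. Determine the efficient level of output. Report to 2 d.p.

x* = 2.36

Social marginal cost = private MC + MEC = 19.84 + 1.60x.
Set SMC = demand: 19.84 + 1.60x = 34.18 - 4.47x → x* = 2.3624.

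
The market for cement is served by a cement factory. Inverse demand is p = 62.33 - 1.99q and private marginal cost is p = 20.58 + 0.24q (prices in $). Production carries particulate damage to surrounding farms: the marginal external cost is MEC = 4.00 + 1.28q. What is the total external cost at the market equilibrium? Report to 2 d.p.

Market equilibrium (private): 20.58 + 0.24q = 62.33 - 1.99q → q_m = 18.7220.
Total external cost = ∫₀^{q_m} (4.00 + 1.28q) dq = 4.00×18.7220 + ½×1.28×18.7220² = 299.2165.

$299.22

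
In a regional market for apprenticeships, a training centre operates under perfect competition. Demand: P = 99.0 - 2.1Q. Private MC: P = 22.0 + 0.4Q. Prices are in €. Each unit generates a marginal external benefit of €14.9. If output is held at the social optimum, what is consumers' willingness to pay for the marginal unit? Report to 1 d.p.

Social marginal cost = private MC − MEB = 7.1 + 0.4Q.
Set SMC = demand: 7.1 + 0.4Q = 99.0 - 2.1Q → Q* = 36.7600.
Consumer price on the demand curve at Q*: 99.0 − 2.1×36.7600 = 21.8040.

P = €21.8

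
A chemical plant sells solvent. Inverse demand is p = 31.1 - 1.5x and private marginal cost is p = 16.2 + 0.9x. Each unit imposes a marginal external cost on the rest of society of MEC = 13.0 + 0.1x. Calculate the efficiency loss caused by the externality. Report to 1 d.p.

DWL = 37.1

Market equilibrium (private): 16.2 + 0.9x = 31.1 - 1.5x → x_m = 6.2083.
Social marginal cost = private MC + MEC = 29.2 + x.
Set SMC = demand: 29.2 + x = 31.1 - 1.5x → x* = 0.7600.
The welfare-loss triangle has base |x_m − x*| and height MEC(x_m) (the vertical gap between SMC and demand is zero at x* and MEC at x_m).
DWL = ½ × 5.4483 × 13.6208 = 37.1051.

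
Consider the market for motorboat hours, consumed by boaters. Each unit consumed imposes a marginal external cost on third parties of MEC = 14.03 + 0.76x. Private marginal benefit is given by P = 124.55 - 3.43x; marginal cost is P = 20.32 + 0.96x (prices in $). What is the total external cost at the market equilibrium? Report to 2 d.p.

$547.32

Market equilibrium (private): 20.32 + 0.96x = 124.55 - 3.43x → x_m = 23.7426.
Total external cost = ∫₀^{x_m} (14.03 + 0.76x) dx = 14.03×23.7426 + ½×0.76×23.7426² = 547.3189.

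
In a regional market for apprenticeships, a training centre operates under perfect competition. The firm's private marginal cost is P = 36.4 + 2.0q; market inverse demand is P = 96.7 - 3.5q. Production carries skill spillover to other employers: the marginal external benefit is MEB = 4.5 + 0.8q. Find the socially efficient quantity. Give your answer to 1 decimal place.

Social marginal cost = private MC − MEB = 31.9 + 1.2q.
Set SMC = demand: 31.9 + 1.2q = 96.7 - 3.5q → q* = 13.7872.

q* = 13.8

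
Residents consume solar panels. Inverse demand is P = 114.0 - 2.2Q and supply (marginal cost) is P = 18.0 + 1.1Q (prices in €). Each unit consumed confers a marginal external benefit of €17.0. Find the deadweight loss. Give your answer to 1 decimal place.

DWL = €43.8

Market equilibrium (private): 18.0 + 1.1Q = 114.0 - 2.2Q → Q_m = 29.0909.
Social marginal benefit = demand + MEB = 131.0 - 2.2Q.
Set SMB = MC: 131.0 - 2.2Q = 18.0 + 1.1Q → Q* = 34.2424.
The welfare-loss triangle has base |Q_m − Q*| and height MEB(Q_m) (the vertical gap between SMB and MC is zero at Q* and MEB at Q_m).
DWL = ½ × 5.1515 × 17.0000 = 43.7878.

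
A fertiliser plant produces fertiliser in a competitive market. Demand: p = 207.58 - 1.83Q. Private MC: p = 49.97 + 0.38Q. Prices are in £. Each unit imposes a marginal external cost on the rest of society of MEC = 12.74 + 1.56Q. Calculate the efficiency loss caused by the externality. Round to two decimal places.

Market equilibrium (private): 49.97 + 0.38Q = 207.58 - 1.83Q → Q_m = 71.3167.
Social marginal cost = private MC + MEC = 62.71 + 1.94Q.
Set SMC = demand: 62.71 + 1.94Q = 207.58 - 1.83Q → Q* = 38.4271.
Between Q* and Q_m the wedge SMC − demand runs linearly from 0 to MEC(Q_m), so the loss is a triangle.
DWL = ½ × 32.8896 × 123.9941 = 2039.0582.

DWL = £2039.06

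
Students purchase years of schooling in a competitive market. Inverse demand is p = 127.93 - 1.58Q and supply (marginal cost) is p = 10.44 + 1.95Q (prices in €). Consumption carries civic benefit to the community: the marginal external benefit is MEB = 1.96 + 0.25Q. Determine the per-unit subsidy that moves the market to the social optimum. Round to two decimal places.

Social marginal benefit = demand + MEB = 129.89 - 1.33Q.
Set SMB = MC: 129.89 - 1.33Q = 10.44 + 1.95Q → Q* = 36.4177.
The Pigouvian subsidy equals MEB at Q*: 1.96 + 0.25×36.4177 = 11.0644.

subsidy = €11.06 per unit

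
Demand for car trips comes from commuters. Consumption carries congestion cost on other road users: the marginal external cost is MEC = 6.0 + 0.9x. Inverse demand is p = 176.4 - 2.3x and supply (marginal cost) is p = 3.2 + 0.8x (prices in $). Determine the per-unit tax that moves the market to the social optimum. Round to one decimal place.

Social marginal benefit = demand − MEC = 170.4 - 3.2x.
Set SMB = MC: 170.4 - 3.2x = 3.2 + 0.8x → x* = 41.8000.
The Pigouvian tax equals MEC at x*: 6.0 + 0.9×41.8000 = 43.6200.

tax = $43.6 per unit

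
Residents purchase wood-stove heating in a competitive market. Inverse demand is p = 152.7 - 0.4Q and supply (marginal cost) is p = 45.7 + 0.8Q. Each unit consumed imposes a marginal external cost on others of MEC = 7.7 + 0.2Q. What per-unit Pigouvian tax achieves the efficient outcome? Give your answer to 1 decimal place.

Social marginal benefit = demand − MEC = 145.0 - 0.6Q.
Set SMB = MC: 145.0 - 0.6Q = 45.7 + 0.8Q → Q* = 70.9286.
The Pigouvian tax equals MEC at Q*: 7.7 + 0.2×70.9286 = 21.8857.

tax = 21.9 per unit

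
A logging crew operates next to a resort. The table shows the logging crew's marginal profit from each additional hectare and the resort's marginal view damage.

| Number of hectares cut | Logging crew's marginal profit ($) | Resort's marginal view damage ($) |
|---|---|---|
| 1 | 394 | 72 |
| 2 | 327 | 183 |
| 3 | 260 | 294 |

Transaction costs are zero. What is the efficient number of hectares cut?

2

Bargaining reaches the level where marginal profit last exceeds marginal view damage.
That holds through level 2 (327 ≥ 183) but not at 3 (260 < 294).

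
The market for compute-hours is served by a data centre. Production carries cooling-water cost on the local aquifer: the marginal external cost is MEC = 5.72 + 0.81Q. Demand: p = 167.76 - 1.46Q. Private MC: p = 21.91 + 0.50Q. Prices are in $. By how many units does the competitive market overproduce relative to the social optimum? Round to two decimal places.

23.82 units

Market equilibrium (private): 21.91 + 0.50Q = 167.76 - 1.46Q → Q_m = 74.4133.
Social marginal cost = private MC + MEC = 27.63 + 1.31Q.
Set SMC = demand: 27.63 + 1.31Q = 167.76 - 1.46Q → Q* = 50.5884.
Gap = |74.4133 − 50.5884| = 23.8249.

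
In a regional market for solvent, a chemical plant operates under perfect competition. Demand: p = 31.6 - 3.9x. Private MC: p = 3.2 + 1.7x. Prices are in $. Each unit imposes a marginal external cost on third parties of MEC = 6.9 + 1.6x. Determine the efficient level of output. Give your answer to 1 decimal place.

x* = 3.0

Social marginal cost = private MC + MEC = 10.1 + 3.3x.
Set SMC = demand: 10.1 + 3.3x = 31.6 - 3.9x → x* = 2.9861.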